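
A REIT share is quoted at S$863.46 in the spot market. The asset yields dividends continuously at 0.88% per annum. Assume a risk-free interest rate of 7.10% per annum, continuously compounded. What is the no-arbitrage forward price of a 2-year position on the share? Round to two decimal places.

F = S·e^((r − q)T) = 863.46 · e^((0.0710 − 0.0088) × 2)
= 863.46 · e^0.124400 = 863.46 × 1.132469
F = S$977.84

S$977.84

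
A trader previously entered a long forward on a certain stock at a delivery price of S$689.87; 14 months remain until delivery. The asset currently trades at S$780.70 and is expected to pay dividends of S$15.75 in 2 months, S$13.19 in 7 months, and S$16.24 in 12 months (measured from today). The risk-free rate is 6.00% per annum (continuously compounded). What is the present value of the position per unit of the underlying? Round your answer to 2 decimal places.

S$93.85

PV(remaining dividends) I = 15.75·e^(−0.0600·2/12) + 13.19·e^(−0.0600·7/12) + 16.24·e^(−0.0600·12/12) = 43.6239
Current forward F = (S − I)·e^(rT) = (780.70 − 43.6239)·e^(0.0600·14/12) = 737.0761 × 1.072508 = 790.5200
Value (long) = (F − K)·e^(−rT) = (790.5200 − 689.87) × 0.932394 = 93.8455
Value = S$93.85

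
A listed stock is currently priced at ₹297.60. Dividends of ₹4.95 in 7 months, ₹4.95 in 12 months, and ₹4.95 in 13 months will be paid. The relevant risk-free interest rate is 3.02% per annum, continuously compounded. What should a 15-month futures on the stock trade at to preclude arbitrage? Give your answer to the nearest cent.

PV(dividends) I = 4.95·e^(−0.0302·7/12) + 4.95·e^(−0.0302·12/12) + 4.95·e^(−0.0302·13/12)
I = 4.8636 + 4.8027 + 4.7907 = 14.4570
F = (S − I)·e^(rT) = (297.60 − 14.4570) · e^(0.0302·15/12)
= 283.1430 · e^0.037750 = 283.1430 × 1.038472 = ₹294.04

₹294.04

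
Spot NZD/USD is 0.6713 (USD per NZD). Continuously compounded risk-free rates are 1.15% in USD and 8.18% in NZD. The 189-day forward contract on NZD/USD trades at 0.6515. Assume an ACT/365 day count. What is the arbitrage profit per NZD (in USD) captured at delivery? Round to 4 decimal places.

0.0042 per NZD (in USD)

Fair forward: F* = S·e^(carry·T), with carry = (r_USD − r_NZD) = 0.0115 − 0.0818 = -0.0703
F* = 0.6713 · e^(-0.0703 × 189/365) = 0.6713 · e^-0.036402 = 0.6713 × 0.964253 = 0.6473
Market 0.6515 > fair 0.6473: forward overpriced → cash-and-carry (buy spot, short the forward).
At maturity, profit = |F_mkt − F*| = |0.6515 − 0.6473| = 0.0042 per NZD (in USD)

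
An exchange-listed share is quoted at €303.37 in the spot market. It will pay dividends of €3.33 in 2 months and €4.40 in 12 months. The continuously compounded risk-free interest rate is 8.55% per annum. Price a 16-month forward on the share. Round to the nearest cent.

€331.80

PV(dividends) I = 3.33·e^(−0.0855·2/12) + 4.40·e^(−0.0855·12/12)
I = 3.2829 + 4.0394 = 7.3223
F = (S − I)·e^(rT) = (303.37 − 7.3223) · e^(0.0855·16/12)
= 296.0477 · e^0.114000 = 296.0477 × 1.120752 = €331.80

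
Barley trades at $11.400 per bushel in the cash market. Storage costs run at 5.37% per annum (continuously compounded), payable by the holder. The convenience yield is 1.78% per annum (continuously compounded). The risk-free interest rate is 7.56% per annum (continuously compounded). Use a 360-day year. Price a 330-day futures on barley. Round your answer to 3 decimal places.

$12.627 per bushel

Net carry = r + u − y = 0.0756 + 0.0537 − 0.0178 = 0.1115
F = S·e^((r+u−y)T) = 11.400 · e^(0.1115 × 330/360) = 11.400 · e^0.102208
= 11.400 × 1.107614 = $12.627 per bushel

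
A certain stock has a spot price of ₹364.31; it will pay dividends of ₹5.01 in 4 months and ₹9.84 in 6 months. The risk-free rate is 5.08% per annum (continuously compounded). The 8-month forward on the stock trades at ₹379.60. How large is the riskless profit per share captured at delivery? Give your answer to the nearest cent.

₹17.76 per share

PV(dividends) I = 5.01·e^(−0.0508·4/12) + 9.84·e^(−0.0508·6/12) = 14.5191
Fair forward F* = (S − I)·e^(rT) = (364.31 − 14.5191)·e^0.033867 = 349.7909 × 1.034447 = 361.8401
Market ₹379.60 > fair 361.8401: forward overpriced → cash-and-carry (borrow at r, buy the stock and collect the dividends, short the forward).
Profit at T = |F_mkt − F*| = |379.60 − 361.8401| = ₹17.76 per share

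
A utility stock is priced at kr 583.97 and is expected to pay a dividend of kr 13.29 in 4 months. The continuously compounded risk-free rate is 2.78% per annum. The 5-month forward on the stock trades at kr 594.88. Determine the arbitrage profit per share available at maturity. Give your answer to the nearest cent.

kr 17.43 per share

PV(dividends) I = 13.29·e^(−0.0278·4/12) = 13.1674
Fair forward F* = (S − I)·e^(rT) = (583.97 − 13.1674)·e^0.011583 = 570.8026 × 1.011650 = 577.4525
Market kr 594.88 > fair 577.4525: forward overpriced → cash-and-carry (borrow at r, buy the stock and collect the dividends, short the forward).
Profit at T = |F_mkt − F*| = |594.88 − 577.4525| = kr 17.43 per share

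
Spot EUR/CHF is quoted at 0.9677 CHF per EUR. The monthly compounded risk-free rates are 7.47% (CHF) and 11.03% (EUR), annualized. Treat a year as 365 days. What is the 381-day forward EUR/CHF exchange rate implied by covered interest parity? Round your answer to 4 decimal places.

0.9327

By covered interest parity, F = S · (1+r_CHF/12)^(12T) / (1+r_EUR/12)^(12T)
= 0.9677 × 1.080834 / 1.121435 = 0.9677 × 0.963795
F = 0.9327 CHF per EUR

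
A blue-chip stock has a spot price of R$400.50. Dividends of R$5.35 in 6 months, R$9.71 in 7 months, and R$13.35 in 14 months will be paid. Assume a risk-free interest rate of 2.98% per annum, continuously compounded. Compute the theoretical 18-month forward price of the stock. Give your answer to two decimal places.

R$389.83

PV(dividends) I = 5.35·e^(−0.0298·6/12) + 9.71·e^(−0.0298·7/12) + 13.35·e^(−0.0298·14/12)
I = 5.2709 + 9.5427 + 12.8938 = 27.7074
F = (S − I)·e^(rT) = (400.50 − 27.7074) · e^(0.0298·18/12)
= 372.7926 · e^0.044700 = 372.7926 × 1.045714 = R$389.83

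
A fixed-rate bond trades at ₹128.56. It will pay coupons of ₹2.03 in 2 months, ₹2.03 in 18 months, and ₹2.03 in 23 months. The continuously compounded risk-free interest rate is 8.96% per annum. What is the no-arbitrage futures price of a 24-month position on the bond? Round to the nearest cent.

₹147.23

PV(coupons) I = 2.03·e^(−0.0896·2/12) + 2.03·e^(−0.0896·18/12) + 2.03·e^(−0.0896·23/12)
I = 1.9999 + 1.7747 + 1.7097 = 5.4843
F = (S − I)·e^(rT) = (128.56 − 5.4843) · e^(0.0896·24/12)
= 123.0757 · e^0.179200 = 123.0757 × 1.196260 = ₹147.23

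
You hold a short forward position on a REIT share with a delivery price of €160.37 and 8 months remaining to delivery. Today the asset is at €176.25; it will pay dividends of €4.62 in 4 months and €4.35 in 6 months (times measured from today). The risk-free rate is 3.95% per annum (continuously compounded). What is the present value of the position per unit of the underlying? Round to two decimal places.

-€11.22

PV(remaining dividends) I = 4.62·e^(−0.0395·4/12) + 4.35·e^(−0.0395·6/12) = 8.8245
Current forward F = (S − I)·e^(rT) = (176.25 − 8.8245)·e^(0.0395·8/12) = 167.4255 × 1.026683 = 171.8929
Value (long) = (F − K)·e^(−rT) = (171.8929 − 160.37) × 0.974010 = 11.2234
Short position value = −(long value) = -€11.22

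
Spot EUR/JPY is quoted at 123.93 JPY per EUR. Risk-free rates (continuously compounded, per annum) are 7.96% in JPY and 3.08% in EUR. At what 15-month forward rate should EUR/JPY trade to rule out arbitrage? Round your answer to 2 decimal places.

131.73

F = S·e^((r_JPY − r_EUR)T) = 123.93 · e^((0.0796 − 0.0308) × 15/12)
= 123.93 · e^0.061000 = 123.93 × 1.062899
F = 131.73 JPY per EUR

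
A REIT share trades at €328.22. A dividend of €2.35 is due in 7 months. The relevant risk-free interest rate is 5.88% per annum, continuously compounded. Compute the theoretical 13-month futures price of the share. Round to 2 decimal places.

PV(dividends) I = 2.35·e^(−0.0588·7/12)
I = 2.2708
F = (S − I)·e^(rT) = (328.22 − 2.2708) · e^(0.0588·13/12)
= 325.9492 · e^0.063700 = 325.9492 × 1.065773 = €347.39

€347.39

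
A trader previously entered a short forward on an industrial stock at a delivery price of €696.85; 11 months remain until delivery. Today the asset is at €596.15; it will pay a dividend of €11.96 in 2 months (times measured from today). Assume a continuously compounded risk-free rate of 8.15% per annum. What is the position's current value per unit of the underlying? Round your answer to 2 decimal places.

€62.34

PV(remaining dividends) I = 11.96·e^(−0.0815·2/12) = 11.7986
Current forward F = (S − I)·e^(rT) = (596.15 − 11.7986)·e^(0.0815·11/12) = 584.3514 × 1.077570 = 629.6795
Value (long) = (F − K)·e^(−rT) = (629.6795 − 696.85) × 0.928014 = -62.3352
Short position value = −(long value) = €62.34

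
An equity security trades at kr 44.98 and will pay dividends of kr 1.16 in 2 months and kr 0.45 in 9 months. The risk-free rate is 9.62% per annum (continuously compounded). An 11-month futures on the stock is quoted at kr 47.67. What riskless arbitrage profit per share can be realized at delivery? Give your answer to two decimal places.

PV(dividends) I = 1.16·e^(−0.0962·2/12) + 0.45·e^(−0.0962·9/12) = 1.5602
Fair futures F* = (S − I)·e^(rT) = (44.98 − 1.5602)·e^0.088183 = 43.4198 × 1.092188 = 47.4226
Market kr 47.67 > fair 47.4226: forward overpriced → cash-and-carry (borrow at r, buy the stock and collect the dividends, short the forward).
Profit at T = |F_mkt − F*| = |47.67 − 47.4226| = kr 0.25 per share

kr 0.25 per share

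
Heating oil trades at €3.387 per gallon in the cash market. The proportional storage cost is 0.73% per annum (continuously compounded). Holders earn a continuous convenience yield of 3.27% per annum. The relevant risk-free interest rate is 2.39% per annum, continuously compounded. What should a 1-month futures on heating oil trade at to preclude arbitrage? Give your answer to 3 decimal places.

€3.387 per gallon

Net carry = r + u − y = 0.0239 + 0.0073 − 0.0327 = -0.0015
F = S·e^((r+u−y)T) = 3.387 · e^(-0.0015 × 1/12) = 3.387 · e^-0.000125
= 3.387 × 0.999875 = €3.387 per gallon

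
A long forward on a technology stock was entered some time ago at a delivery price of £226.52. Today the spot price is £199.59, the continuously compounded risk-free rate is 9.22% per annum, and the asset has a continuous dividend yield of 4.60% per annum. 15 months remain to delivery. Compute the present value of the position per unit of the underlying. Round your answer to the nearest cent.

-£13.42

Current fair forward for the remaining 15 months: F = S·e^((r − q)·T), (r − q) = 0.0922 − 0.0460 = 0.0462
F = 199.59 · e^(0.0462 × 15/12) = 199.59 × 1.059450 = 211.4556
Value of long forward = (F − K)·e^(−rT) = (211.4556 − 226.52) · e^(−0.0922·15/12)
= -15.0644 × 0.891143 = -13.42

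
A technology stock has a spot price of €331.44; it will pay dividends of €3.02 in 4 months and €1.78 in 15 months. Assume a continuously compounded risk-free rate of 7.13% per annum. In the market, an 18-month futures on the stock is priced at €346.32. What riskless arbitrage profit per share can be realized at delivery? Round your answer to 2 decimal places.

PV(dividends) I = 3.02·e^(−0.0713·4/12) + 1.78·e^(−0.0713·15/12) = 4.5773
Fair futures F* = (S − I)·e^(rT) = (331.44 − 4.5773)·e^0.106950 = 326.8627 × 1.112879 = 363.7586
Market €346.32 < fair 363.7586: forward underpriced → reverse cash-and-carry (short the stock, invest proceeds at r, pay the dividends, go long the forward).
Profit at T = |F_mkt − F*| = |346.32 − 363.7586| = €17.44 per share

€17.44 per share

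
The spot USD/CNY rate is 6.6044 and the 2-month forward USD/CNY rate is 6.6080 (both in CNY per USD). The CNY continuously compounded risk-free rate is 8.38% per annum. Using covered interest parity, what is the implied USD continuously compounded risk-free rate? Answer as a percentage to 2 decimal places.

F = S·e^((r_CNY − r_USD)T) ⇒ r_USD = r_CNY − ln(F/S)/T
ln(6.6080/6.6044) = 0.000545; /(2/12) = 0.003270
r_USD = 0.0838 − 0.003270 = 0.080530
r_USD = 8.05%

8.05%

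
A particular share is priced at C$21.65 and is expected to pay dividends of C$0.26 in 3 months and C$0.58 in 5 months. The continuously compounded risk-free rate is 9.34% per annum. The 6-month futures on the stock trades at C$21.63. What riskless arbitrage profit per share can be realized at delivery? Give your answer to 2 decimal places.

C$0.20 per share

PV(dividends) I = 0.26·e^(−0.0934·3/12) + 0.58·e^(−0.0934·5/12) = 0.8119
Fair futures F* = (S − I)·e^(rT) = (21.65 − 0.8119)·e^0.046700 = 20.8381 × 1.047808 = 21.8343
Market C$21.63 < fair 21.8343: forward underpriced → reverse cash-and-carry (short the stock, invest proceeds at r, pay the dividends, go long the forward).
Profit at T = |F_mkt − F*| = |21.63 − 21.8343| = C$0.20 per share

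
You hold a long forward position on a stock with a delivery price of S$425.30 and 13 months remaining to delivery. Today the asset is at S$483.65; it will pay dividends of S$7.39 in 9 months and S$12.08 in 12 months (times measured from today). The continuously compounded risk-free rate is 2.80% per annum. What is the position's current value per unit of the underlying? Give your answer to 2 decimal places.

PV(remaining dividends) I = 7.39·e^(−0.0280·9/12) + 12.08·e^(−0.0280·12/12) = 18.9829
Current forward F = (S − I)·e^(rT) = (483.65 − 18.9829)·e^(0.0280·13/12) = 464.6671 × 1.030798 = 478.9779
Value (long) = (F − K)·e^(−rT) = (478.9779 − 425.30) × 0.970122 = 52.0741
Value = S$52.07

S$52.07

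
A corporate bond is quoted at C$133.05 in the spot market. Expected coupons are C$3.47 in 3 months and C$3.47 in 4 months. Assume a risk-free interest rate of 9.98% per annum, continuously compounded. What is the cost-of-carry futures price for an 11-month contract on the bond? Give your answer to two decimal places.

C$138.41

PV(coupons) I = 3.47·e^(−0.0998·3/12) + 3.47·e^(−0.0998·4/12)
I = 3.3845 + 3.3565 = 6.7410
F = (S − I)·e^(rT) = (133.05 − 6.7410) · e^(0.0998·11/12)
= 126.3090 · e^0.091483 = 126.3090 × 1.095798 = C$138.41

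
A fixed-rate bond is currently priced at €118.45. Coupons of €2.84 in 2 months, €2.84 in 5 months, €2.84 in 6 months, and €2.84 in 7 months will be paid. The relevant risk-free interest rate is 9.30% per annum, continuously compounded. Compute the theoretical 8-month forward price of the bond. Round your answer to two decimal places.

PV(coupons) I = 2.84·e^(−0.0930·2/12) + 2.84·e^(−0.0930·5/12) + 2.84·e^(−0.0930·6/12) + 2.84·e^(−0.0930·7/12)
I = 2.7963 + 2.7321 + 2.7110 + 2.6900 = 10.9294
F = (S − I)·e^(rT) = (118.45 − 10.9294) · e^(0.0930·8/12)
= 107.5206 · e^0.062000 = 107.5206 × 1.063962 = €114.40

€114.40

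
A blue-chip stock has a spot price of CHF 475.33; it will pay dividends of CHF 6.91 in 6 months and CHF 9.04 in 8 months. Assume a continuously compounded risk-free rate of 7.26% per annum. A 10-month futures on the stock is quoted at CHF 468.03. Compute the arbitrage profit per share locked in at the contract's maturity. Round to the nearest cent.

CHF 20.72 per share

PV(dividends) I = 6.91·e^(−0.0726·6/12) + 9.04·e^(−0.0726·8/12) = 15.2765
Fair futures F* = (S − I)·e^(rT) = (475.33 − 15.2765)·e^0.060500 = 460.0535 × 1.062368 = 488.7461
Market CHF 468.03 < fair 488.7461: forward underpriced → reverse cash-and-carry (short the stock, invest proceeds at r, pay the dividends, go long the forward).
Profit at T = |F_mkt − F*| = |468.03 − 488.7461| = CHF 20.72 per share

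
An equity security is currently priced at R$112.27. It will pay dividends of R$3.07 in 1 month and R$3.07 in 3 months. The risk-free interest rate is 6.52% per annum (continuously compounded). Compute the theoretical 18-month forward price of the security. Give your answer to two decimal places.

PV(dividends) I = 3.07·e^(−0.0652·1/12) + 3.07·e^(−0.0652·3/12)
I = 3.0534 + 3.0204 = 6.0738
F = (S − I)·e^(rT) = (112.27 − 6.0738) · e^(0.0652·18/12)
= 106.1962 · e^0.097800 = 106.1962 × 1.102742 = R$117.11

R$117.11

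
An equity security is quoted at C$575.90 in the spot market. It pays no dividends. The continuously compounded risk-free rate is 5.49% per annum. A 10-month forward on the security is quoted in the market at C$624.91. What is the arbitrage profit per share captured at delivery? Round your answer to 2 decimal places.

C$22.05 per share

Fair forward: F* = S·e^(carry·T), with carry = r = 0.0549
F* = 575.90 · e^(0.0549 × 10/12) = 575.90 · e^0.045750 = 575.90 × 1.046813 = C$602.8596
Market C$624.91 > fair C$602.8596: forward overpriced → cash-and-carry (buy spot, short the forward).
At maturity, profit = |F_mkt − F*| = |624.91 − 602.8596| = C$22.05 per share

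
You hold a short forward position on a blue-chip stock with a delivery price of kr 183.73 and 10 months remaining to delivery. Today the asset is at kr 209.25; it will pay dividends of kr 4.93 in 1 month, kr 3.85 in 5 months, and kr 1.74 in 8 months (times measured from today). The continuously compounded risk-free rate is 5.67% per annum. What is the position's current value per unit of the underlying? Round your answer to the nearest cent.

PV(remaining dividends) I = 4.93·e^(−0.0567·1/12) + 3.85·e^(−0.0567·5/12) + 1.74·e^(−0.0567·8/12) = 10.3423
Current forward F = (S − I)·e^(rT) = (209.25 − 10.3423)·e^(0.0567·10/12) = 198.9077 × 1.048384 = 208.5317
Value (long) = (F − K)·e^(−rT) = (208.5317 − 183.73) × 0.953849 = 23.6571
Short position value = −(long value) = -kr 23.66

-kr 23.66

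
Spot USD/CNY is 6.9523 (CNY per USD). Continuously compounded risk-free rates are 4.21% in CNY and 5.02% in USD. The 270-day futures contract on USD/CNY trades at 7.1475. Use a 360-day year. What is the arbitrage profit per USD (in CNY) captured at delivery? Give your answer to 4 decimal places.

0.2373 per USD (in CNY)

Fair futures: F* = S·e^(carry·T), with carry = (r_CNY − r_USD) = 0.0421 − 0.0502 = -0.0081
F* = 6.9523 · e^(-0.0081 × 270/360) = 6.9523 · e^-0.006075 = 6.9523 × 0.993943 = 6.9102
Market 7.1475 > fair 6.9102: forward overpriced → cash-and-carry (buy spot, short the forward).
At maturity, profit = |F_mkt − F*| = |7.1475 − 6.9102| = 0.2373 per USD (in CNY)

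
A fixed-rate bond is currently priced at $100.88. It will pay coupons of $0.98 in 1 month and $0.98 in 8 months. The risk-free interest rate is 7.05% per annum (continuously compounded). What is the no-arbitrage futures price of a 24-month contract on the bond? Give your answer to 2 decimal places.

PV(coupons) I = 0.98·e^(−0.0705·1/12) + 0.98·e^(−0.0705·8/12)
I = 0.9743 + 0.9350 = 1.9093
F = (S − I)·e^(rT) = (100.88 − 1.9093) · e^(0.0705·24/12)
= 98.9707 · e^0.141000 = 98.9707 × 1.151425 = $113.96

$113.96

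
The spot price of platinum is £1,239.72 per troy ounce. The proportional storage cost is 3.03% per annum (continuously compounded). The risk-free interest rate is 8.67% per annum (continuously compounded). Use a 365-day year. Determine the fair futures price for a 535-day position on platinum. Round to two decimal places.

£1,471.64 per troy ounce

Net carry = r + u − y = 0.0867 + 0.0303 − 0.0000 = 0.1170
F = S·e^((r+u−y)T) = 1239.72 · e^(0.1170 × 535/365) = 1239.72 · e^0.17149315
= 1239.72 × 1.18707601 = £1,471.64 per troy ounce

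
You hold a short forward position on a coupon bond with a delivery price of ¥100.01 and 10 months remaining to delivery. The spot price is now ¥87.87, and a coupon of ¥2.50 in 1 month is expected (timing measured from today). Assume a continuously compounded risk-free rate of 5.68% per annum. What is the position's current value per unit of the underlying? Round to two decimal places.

PV(remaining coupons) I = 2.50·e^(−0.0568·1/12) = 2.4882
Current forward F = (S − I)·e^(rT) = (87.87 − 2.4882)·e^(0.0568·10/12) = 85.3818 × 1.048471 = 89.5203
Value (long) = (F − K)·e^(−rT) = (89.5203 − 100.01) × 0.953769 = -10.0048
Short position value = −(long value) = ¥10.00

¥10.00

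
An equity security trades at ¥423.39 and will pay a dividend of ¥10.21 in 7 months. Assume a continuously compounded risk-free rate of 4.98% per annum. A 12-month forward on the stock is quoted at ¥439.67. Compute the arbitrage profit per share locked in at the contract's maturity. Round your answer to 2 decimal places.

¥5.09 per share

PV(dividends) I = 10.21·e^(−0.0498·7/12) = 9.9177
Fair forward F* = (S − I)·e^(rT) = (423.39 − 9.9177)·e^0.049800 = 413.4723 × 1.051061 = 434.5846
Market ¥439.67 > fair 434.5846: forward overpriced → cash-and-carry (borrow at r, buy the stock and collect the dividends, short the forward).
Profit at T = |F_mkt − F*| = |439.67 − 434.5846| = ¥5.09 per share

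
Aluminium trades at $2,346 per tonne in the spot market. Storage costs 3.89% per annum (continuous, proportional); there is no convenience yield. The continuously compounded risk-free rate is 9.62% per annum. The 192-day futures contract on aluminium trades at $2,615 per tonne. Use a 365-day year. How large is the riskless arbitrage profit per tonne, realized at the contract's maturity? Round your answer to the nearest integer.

$96 per tonne

Fair futures: F* = S·e^(carry·T), with carry = (r + u) = 0.0962 + 0.0389 = 0.1351
F* = 2346 · e^(0.1351 × 192/365) = 2346 · e^0.071066 = 2346 × 1.073652 = $2518.7876
Market $2615 > fair $2518.7876: forward overpriced → cash-and-carry (buy spot, short the forward).
At maturity, profit = |F_mkt − F*| = |2615 − 2518.7876| = $96 per tonne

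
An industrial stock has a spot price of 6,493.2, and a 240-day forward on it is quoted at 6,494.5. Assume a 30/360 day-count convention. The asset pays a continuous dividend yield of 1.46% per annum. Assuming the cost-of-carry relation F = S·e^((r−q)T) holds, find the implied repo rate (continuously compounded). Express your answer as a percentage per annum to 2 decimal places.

1.49%

From F = S·e^((r−q)T): (r − q) = ln(F/S)/T
ln(6494.5/6493.2) = ln(1.000200) = 0.000200
(r − q) = 0.000200 / (240/360) = 0.000300
r = ln(F/S)/T + q = 0.000300 + 0.0146 = 0.014900
r = 1.49%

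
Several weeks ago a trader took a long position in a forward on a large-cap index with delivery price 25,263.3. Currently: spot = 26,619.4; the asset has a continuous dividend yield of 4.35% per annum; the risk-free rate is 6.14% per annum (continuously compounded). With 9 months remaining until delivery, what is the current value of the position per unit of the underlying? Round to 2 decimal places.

Current fair forward for the remaining 9 months: F = S·e^((r − q)·T), (r − q) = 0.0614 − 0.0435 = 0.0179
F = 26619.4 · e^(0.0179 × 9/12) = 26619.4 × 1.01351552 = 26979.1750
Value of long forward = (F − K)·e^(−rT) = (26979.1750 − 25263.3) · e^(−0.0614·9/12)
= 1715.8750 × 0.95499421 = 1638.65

1638.65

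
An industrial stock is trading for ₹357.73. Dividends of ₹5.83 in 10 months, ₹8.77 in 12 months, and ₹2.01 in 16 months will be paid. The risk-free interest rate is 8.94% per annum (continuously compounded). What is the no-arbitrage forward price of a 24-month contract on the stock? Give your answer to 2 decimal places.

₹409.57

PV(dividends) I = 5.83·e^(−0.0894·10/12) + 8.77·e^(−0.0894·12/12) + 2.01·e^(−0.0894·16/12)
I = 5.4114 + 8.0200 + 1.7841 = 15.2155
F = (S − I)·e^(rT) = (357.73 − 15.2155) · e^(0.0894·24/12)
= 342.5145 · e^0.178800 = 342.5145 × 1.195782 = ₹409.57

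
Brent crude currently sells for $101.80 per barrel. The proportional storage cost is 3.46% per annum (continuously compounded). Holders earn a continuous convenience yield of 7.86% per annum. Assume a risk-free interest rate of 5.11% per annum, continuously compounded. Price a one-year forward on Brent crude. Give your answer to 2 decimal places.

Net carry = r + u − y = 0.0511 + 0.0346 − 0.0786 = 0.0071
F = S·e^((r+u−y)T) = 101.80 · e^(0.0071 × 12/12) = 101.80 · e^0.007100
= 101.80 × 1.007125 = $102.53 per barrel

$102.53 per barrel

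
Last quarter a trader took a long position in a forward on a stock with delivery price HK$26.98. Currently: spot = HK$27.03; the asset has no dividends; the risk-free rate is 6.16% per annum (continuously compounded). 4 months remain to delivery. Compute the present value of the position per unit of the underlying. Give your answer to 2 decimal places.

HK$0.60

Current fair forward for the remaining 4 months: F = S·e^(r·T), r = 0.0616
F = 27.03 · e^(0.0616 × 4/12) = 27.03 × 1.020746 = 27.5908
Value of long forward = (F − K)·e^(−rT) = (27.5908 − 26.98) · e^(−0.0616·4/12)
= 0.6108 × 0.979676 = 0.60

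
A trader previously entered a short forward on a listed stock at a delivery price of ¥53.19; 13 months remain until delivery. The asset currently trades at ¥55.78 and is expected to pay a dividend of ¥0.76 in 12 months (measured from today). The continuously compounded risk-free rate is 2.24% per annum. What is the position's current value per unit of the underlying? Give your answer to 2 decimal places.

-¥3.12

PV(remaining dividends) I = 0.76·e^(−0.0224·12/12) = 0.7432
Current forward F = (S − I)·e^(rT) = (55.78 − 0.7432)·e^(0.0224·13/12) = 55.0368 × 1.024563 = 56.3887
Value (long) = (F − K)·e^(−rT) = (56.3887 − 53.19) × 0.976025 = 3.1220
Short position value = −(long value) = -¥3.12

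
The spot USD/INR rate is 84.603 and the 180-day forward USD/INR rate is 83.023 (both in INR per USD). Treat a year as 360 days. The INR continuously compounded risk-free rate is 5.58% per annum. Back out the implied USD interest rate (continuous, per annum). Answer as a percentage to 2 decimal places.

F = S·e^((r_INR − r_USD)T) ⇒ r_USD = r_INR − ln(F/S)/T
ln(83.023/84.603) = -0.018852; /(180/360) = -0.037704
r_USD = 0.0558 + 0.037704 = 0.093504
r_USD = 9.35%

9.35%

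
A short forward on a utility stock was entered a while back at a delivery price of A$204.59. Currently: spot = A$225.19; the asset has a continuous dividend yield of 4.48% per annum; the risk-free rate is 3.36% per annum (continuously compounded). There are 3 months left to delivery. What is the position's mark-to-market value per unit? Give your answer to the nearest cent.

Current fair forward for the remaining 3 months: F = S·e^((r − q)·T), (r − q) = 0.0336 − 0.0448 = -0.0112
F = 225.19 · e^(-0.0112 × 3/12) = 225.19 × 0.997204 = 224.5604
Value of long forward = (F − K)·e^(−rT) = (224.5604 − 204.59) · e^(−0.0336·3/12)
= 19.9704 × 0.991635 = 19.80
Short position value = −(long value) = -A$19.80

-A$19.80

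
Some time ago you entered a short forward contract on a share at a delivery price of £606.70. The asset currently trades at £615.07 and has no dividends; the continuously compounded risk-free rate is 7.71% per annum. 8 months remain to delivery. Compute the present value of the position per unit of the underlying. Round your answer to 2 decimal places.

-£38.77

Current fair forward for the remaining 8 months: F = S·e^(r·T), r = 0.0771
F = 615.07 · e^(0.0771 × 8/12) = 615.07 × 1.052744 = 647.5113
Value of long forward = (F − K)·e^(−rT) = (647.5113 − 606.70) · e^(−0.0771·8/12)
= 40.8113 × 0.949899 = 38.77
Short position value = −(long value) = -£38.77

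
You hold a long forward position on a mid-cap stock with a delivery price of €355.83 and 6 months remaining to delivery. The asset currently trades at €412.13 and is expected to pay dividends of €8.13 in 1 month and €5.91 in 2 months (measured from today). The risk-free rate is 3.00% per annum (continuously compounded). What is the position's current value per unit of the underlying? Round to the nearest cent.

€47.61

PV(remaining dividends) I = 8.13·e^(−0.0300·1/12) + 5.91·e^(−0.0300·2/12) = 13.9902
Current forward F = (S − I)·e^(rT) = (412.13 − 13.9902)·e^(0.0300·6/12) = 398.1398 × 1.015113 = 404.1569
Value (long) = (F − K)·e^(−rT) = (404.1569 − 355.83) × 0.985112 = 47.6074
Value = €47.61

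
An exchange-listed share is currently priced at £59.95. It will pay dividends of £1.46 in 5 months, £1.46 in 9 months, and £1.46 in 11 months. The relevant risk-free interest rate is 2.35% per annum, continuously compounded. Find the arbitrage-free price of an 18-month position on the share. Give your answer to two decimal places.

PV(dividends) I = 1.46·e^(−0.0235·5/12) + 1.46·e^(−0.0235·9/12) + 1.46·e^(−0.0235·11/12)
I = 1.4458 + 1.4345 + 1.4289 = 4.3092
F = (S − I)·e^(rT) = (59.95 − 4.3092) · e^(0.0235·18/12)
= 55.6408 · e^0.035250 = 55.6408 × 1.035879 = £57.64

£57.64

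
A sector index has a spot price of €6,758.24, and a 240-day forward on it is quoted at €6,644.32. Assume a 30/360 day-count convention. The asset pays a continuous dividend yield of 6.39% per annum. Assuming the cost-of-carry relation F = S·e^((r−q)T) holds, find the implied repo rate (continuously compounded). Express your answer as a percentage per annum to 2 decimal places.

3.84%

From F = S·e^((r−q)T): (r − q) = ln(F/S)/T
ln(6644.32/6758.24) = ln(0.983144) = -0.017000
(r − q) = -0.017000 / (240/360) = -0.025500
r = ln(F/S)/T + q = -0.025500 + 0.0639 = 0.038400
r = 3.84%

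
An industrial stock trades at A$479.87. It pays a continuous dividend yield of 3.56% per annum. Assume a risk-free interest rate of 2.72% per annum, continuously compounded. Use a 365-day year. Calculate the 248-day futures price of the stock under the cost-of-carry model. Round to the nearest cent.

F = S·e^((r − q)T) = 479.87 · e^((0.0272 − 0.0356) × 248/365)
= 479.87 · e^-0.005707 = 479.87 × 0.994309
F = A$477.14

A$477.14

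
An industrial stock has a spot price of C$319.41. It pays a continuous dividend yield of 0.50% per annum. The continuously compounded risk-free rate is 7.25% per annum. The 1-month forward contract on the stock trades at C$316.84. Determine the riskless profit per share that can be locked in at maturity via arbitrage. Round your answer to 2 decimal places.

Fair forward: F* = S·e^(carry·T), with carry = (r − q) = 0.0725 − 0.0050 = 0.0675
F* = 319.41 · e^(0.0675 × 1/12) = 319.41 · e^0.005625 = 319.41 × 1.005641 = C$321.2118
Market C$316.84 < fair C$321.2118: forward underpriced → reverse cash-and-carry (short spot, go long the forward).
At maturity, profit = |F_mkt − F*| = |316.84 − 321.2118| = C$4.37 per share

C$4.37 per share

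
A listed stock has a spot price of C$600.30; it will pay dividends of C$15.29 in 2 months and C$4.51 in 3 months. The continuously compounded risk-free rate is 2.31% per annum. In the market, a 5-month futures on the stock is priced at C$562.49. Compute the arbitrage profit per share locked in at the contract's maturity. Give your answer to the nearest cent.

C$23.71 per share

PV(dividends) I = 15.29·e^(−0.0231·2/12) + 4.51·e^(−0.0231·3/12) = 19.7153
Fair futures F* = (S − I)·e^(rT) = (600.30 − 19.7153)·e^0.009625 = 580.5847 × 1.009671 = 586.1995
Market C$562.49 < fair 586.1995: forward underpriced → reverse cash-and-carry (short the stock, invest proceeds at r, pay the dividends, go long the forward).
Profit at T = |F_mkt − F*| = |562.49 − 586.1995| = C$23.71 per share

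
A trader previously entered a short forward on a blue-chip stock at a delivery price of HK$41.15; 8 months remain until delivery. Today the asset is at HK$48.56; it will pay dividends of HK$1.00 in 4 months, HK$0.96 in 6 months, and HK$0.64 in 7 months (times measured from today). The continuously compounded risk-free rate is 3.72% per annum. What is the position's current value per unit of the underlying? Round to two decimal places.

PV(remaining dividends) I = 1.00·e^(−0.0372·4/12) + 0.96·e^(−0.0372·6/12) + 0.64·e^(−0.0372·7/12) = 2.5562
Current forward F = (S − I)·e^(rT) = (48.56 − 2.5562)·e^(0.0372·8/12) = 46.0038 × 1.025110 = 47.1590
Value (long) = (F − K)·e^(−rT) = (47.1590 − 41.15) × 0.975505 = 5.8618
Short position value = −(long value) = -HK$5.86

-HK$5.86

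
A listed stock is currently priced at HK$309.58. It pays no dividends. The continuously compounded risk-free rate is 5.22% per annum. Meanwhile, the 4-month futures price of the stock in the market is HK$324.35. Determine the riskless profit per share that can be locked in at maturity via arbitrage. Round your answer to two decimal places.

Fair futures: F* = S·e^(carry·T), with carry = r = 0.0522
F* = 309.58 · e^(0.0522 × 4/12) = 309.58 · e^0.017400 = 309.58 × 1.017552 = HK$315.0137
Market HK$324.35 > fair HK$315.0137: forward overpriced → cash-and-carry (buy spot, short the forward).
At maturity, profit = |F_mkt − F*| = |324.35 − 315.0137| = HK$9.34 per share

HK$9.34 per share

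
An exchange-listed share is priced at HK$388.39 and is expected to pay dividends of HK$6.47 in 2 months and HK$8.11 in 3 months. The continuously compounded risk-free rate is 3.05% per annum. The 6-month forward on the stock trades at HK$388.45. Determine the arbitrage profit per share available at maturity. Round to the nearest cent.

PV(dividends) I = 6.47·e^(−0.0305·2/12) + 8.11·e^(−0.0305·3/12) = 14.4856
Fair forward F* = (S − I)·e^(rT) = (388.39 − 14.4856)·e^0.015250 = 373.9044 × 1.015367 = 379.6502
Market HK$388.45 > fair 379.6502: forward overpriced → cash-and-carry (borrow at r, buy the stock and collect the dividends, short the forward).
Profit at T = |F_mkt − F*| = |388.45 − 379.6502| = HK$8.80 per share

HK$8.80 per share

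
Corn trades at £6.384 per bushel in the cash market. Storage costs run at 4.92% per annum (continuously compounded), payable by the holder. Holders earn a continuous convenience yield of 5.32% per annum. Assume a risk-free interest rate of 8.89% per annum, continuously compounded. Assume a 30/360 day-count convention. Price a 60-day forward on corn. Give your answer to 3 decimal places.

£6.475 per bushel

Net carry = r + u − y = 0.0889 + 0.0492 − 0.0532 = 0.0849
F = S·e^((r+u−y)T) = 6.384 · e^(0.0849 × 60/360) = 6.384 · e^0.014150
= 6.384 × 1.014251 = £6.475 per bushel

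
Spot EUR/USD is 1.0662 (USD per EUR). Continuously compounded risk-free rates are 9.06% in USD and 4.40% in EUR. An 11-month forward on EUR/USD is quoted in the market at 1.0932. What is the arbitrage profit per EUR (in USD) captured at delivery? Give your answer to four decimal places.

Fair forward: F* = S·e^(carry·T), with carry = (r_USD − r_EUR) = 0.0906 − 0.0440 = 0.0466
F* = 1.0662 · e^(0.0466 × 11/12) = 1.0662 · e^0.042717 = 1.0662 × 1.043643 = 1.1127
Market 1.0932 < fair 1.1127: forward underpriced → reverse cash-and-carry (short spot, go long the forward).
At maturity, profit = |F_mkt − F*| = |1.0932 − 1.1127| = 0.0195 per EUR (in USD)

0.0195 per EUR (in USD)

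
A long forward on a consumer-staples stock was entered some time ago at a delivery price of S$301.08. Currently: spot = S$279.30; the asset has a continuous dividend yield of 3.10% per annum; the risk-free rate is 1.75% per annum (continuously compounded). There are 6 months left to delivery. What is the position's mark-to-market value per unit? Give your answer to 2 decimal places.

Current fair forward for the remaining 6 months: F = S·e^((r − q)·T), (r − q) = 0.0175 − 0.0310 = -0.0135
F = 279.30 · e^(-0.0135 × 6/12) = 279.30 × 0.993273 = 277.4211
Value of long forward = (F − K)·e^(−rT) = (277.4211 − 301.08) · e^(−0.0175·6/12)
= -23.6589 × 0.991288 = -23.45

-S$23.45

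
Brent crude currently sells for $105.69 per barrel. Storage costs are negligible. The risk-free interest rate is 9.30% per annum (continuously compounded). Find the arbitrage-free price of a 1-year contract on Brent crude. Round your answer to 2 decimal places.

$115.99 per barrel

F = S·e^(rT) = 105.69 · e^(0.0930 × 1) = 105.69 · e^0.093000
= 105.69 × 1.097462 = $115.99 per barrel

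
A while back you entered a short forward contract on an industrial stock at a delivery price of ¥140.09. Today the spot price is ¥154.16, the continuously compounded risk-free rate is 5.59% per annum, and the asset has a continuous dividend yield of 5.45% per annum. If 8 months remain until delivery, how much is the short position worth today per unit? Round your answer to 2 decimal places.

-¥13.69

Current fair forward for the remaining 8 months: F = S·e^((r − q)·T), (r − q) = 0.0559 − 0.0545 = 0.0014
F = 154.16 · e^(0.0014 × 8/12) = 154.16 × 1.000934 = 154.3040
Value of long forward = (F − K)·e^(−rT) = (154.3040 − 140.09) · e^(−0.0559·8/12)
= 14.2140 × 0.963419 = 13.69
Short position value = −(long value) = -¥13.69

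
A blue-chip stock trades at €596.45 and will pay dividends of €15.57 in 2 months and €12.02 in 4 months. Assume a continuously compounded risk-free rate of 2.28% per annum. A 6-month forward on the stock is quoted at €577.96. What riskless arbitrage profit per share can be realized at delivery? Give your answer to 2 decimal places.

€2.43 per share

PV(dividends) I = 15.57·e^(−0.0228·2/12) + 12.02·e^(−0.0228·4/12) = 27.4399
Fair forward F* = (S − I)·e^(rT) = (596.45 − 27.4399)·e^0.011400 = 569.0101 × 1.011465 = 575.5338
Market €577.96 > fair 575.5338: forward overpriced → cash-and-carry (borrow at r, buy the stock and collect the dividends, short the forward).
Profit at T = |F_mkt − F*| = |577.96 − 575.5338| = €2.43 per share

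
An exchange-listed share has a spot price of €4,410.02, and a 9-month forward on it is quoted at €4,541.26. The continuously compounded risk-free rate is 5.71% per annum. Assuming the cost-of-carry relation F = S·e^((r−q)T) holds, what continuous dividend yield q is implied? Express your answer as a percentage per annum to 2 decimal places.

1.80%

From F = S·e^((r−q)T): (r − q) = ln(F/S)/T
ln(4541.26/4410.02) = ln(1.029760) = 0.029326
(r − q) = 0.029326 / (9/12) = 0.039101
q = r − ln(F/S)/T = 0.0571 − 0.039101 = 0.017999
q = 1.80%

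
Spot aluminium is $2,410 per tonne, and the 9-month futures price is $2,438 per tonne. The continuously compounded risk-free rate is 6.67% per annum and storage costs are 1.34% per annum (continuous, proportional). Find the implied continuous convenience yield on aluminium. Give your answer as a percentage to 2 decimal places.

F = S·e^((r+u−y)T) ⇒ (r+u−y) = ln(F/S)/T
ln(2438/2410) = 0.011551; /T ⇒ 0.015401
y = r + u − ln(F/S)/T = 0.0667 + 0.0134 − 0.015401 = 0.064699
y = 6.47%

6.47%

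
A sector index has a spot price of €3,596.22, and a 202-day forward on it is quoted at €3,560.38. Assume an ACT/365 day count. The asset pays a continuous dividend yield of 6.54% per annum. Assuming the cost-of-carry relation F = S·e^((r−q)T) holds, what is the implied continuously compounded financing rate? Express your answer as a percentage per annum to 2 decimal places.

4.73%

From F = S·e^((r−q)T): (r − q) = ln(F/S)/T
ln(3560.38/3596.22) = ln(0.990034) = -0.010016
(r − q) = -0.010016 / (202/365) = -0.018098
r = ln(F/S)/T + q = -0.018098 + 0.0654 = 0.047302
r = 4.73%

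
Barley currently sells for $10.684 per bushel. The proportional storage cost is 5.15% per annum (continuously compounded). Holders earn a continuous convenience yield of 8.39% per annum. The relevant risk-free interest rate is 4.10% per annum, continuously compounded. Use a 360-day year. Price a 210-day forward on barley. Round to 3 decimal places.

Net carry = r + u − y = 0.0410 + 0.0515 − 0.0839 = 0.0086
F = S·e^((r+u−y)T) = 10.684 · e^(0.0086 × 210/360) = 10.684 · e^0.005017
= 10.684 × 1.005030 = $10.738 per bushel

$10.738 per bushel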